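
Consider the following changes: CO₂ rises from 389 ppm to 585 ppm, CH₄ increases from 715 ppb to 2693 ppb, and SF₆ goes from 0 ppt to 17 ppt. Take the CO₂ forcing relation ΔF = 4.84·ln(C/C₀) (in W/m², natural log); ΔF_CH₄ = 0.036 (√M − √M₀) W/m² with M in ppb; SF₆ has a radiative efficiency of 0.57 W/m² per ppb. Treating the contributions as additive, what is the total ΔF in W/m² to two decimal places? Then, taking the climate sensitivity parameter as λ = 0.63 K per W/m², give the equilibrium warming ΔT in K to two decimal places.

ΔF = 2.89 W/m²; ΔT = 1.82 K

CO₂: 4.84 × ln(585/389) = 4.84 × ln(1.50386) = 4.84 × 0.40804 = 1.9749 W/m².
CH₄: 0.036 × (√2693 − √715) = 0.036 × (51.8941 − 26.7395) = 0.036 × 25.1546 = 0.9056 W/m².
SF₆: Δ = 17 − 0 = 17 ppt = 0.017 ppb; ΔF = 0.57 × 0.017 = 0.0097 W/m².
Total ΔF = 1.9749 + 0.9056 + 0.0097 = 2.8902 W/m².
ΔT = λ ΔF = 0.63 × 2.89 = 1.8207 K.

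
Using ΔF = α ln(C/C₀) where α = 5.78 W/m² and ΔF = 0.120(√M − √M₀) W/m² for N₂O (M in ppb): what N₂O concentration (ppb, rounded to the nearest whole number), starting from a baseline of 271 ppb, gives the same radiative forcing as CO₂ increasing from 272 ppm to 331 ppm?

CO₂ forcing: 5.78 × ln(331/272) = 5.78 × 0.196316 = 1.13471 W/m².
Set 0.120(√M − √271) = 1.13471: √M = 1.13471/0.120 + √271 = 9.4559 + 16.4621 = 25.9180.
M = (25.9180)² = 671.74 ppb.

M ≈ 672 ppb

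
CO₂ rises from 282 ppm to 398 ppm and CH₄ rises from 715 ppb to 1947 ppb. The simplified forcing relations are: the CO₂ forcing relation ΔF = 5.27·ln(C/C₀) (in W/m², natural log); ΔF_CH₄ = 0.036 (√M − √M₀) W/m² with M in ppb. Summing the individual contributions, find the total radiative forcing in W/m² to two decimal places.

ΔF = 2.44 W/m²

CO₂: 5.27 × ln(398/282) = 5.27 × ln(1.41135) = 5.27 × 0.34455 = 1.8158 W/m².
CH₄: 0.036 × (√1947 − √715) = 0.036 × (44.1248 − 26.7395) = 0.036 × 17.3853 = 0.6259 W/m².
Total ΔF = 1.8158 + 0.6259 = 2.4417 W/m².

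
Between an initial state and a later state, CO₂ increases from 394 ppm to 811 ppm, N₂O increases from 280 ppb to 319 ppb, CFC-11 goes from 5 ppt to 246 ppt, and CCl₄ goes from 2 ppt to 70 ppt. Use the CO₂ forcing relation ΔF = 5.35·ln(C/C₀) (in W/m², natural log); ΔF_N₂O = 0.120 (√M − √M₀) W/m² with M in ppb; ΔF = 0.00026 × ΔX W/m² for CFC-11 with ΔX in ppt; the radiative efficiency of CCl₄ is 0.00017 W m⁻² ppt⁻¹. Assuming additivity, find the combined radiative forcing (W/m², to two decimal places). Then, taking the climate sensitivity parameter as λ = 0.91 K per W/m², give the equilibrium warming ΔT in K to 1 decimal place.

CO₂: 5.35 × ln(811/394) = 5.35 × ln(2.05838) = 5.35 × 0.72192 = 3.8623 W/m².
N₂O: 0.120 × (√319 − √280) = 0.120 × (17.8606 − 16.7332) = 0.120 × 1.1274 = 0.1353 W/m².
CFC-11: ΔF = 0.00026 × (246 − 5) = 0.00026 × 241 = 0.0627 W/m².
CCl₄: ΔF = 0.00017 × (70 − 2) = 0.00017 × 68 = 0.0116 W/m².
Total ΔF = 3.8623 + 0.1353 + 0.0627 + 0.0116 = 4.0719 W/m².
ΔT = λ ΔF = 0.91 × 4.07 = 3.7037 K.

ΔF = 4.07 W/m²; ΔT = 3.7 K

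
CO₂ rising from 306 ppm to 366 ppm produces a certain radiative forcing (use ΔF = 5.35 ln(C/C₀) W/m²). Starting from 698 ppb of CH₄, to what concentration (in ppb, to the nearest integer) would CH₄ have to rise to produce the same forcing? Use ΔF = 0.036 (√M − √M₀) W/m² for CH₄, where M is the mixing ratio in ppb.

CO₂ forcing: 5.35 × ln(366/306) = 5.35 × 0.179048 = 0.95791 W/m².
Set 0.036(√M − √698) = 0.95791: √M = 0.95791/0.036 + √698 = 26.6086 + 26.4197 = 53.0283.
M = (53.0283)² = 2812.00 ppb.

M ≈ 2812 ppb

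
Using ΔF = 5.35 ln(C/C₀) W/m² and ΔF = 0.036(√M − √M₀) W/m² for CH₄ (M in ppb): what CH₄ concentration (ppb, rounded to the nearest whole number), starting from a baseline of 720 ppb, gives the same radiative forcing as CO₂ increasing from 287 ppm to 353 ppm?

CO₂ forcing: 5.35 × ln(353/287) = 5.35 × 0.206986 = 1.10738 W/m².
Set 0.036(√M − √720) = 1.10738: √M = 1.10738/0.036 + √720 = 30.7606 + 26.8328 = 57.5934.
M = (57.5934)² = 3317.00 ppb.

M ≈ 3317 ppb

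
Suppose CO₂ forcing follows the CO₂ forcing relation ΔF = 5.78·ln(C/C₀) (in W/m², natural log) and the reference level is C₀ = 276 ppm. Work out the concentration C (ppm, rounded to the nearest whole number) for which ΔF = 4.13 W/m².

C ≈ 564 ppm

Set 5.78 ln(C/276) = 4.13, so ln(C/276) = 4.13/5.78 = 0.71453.
Then C/276 = e^0.71453 = 2.04323, giving C = 276 × 2.04323 = 563.93 ppm.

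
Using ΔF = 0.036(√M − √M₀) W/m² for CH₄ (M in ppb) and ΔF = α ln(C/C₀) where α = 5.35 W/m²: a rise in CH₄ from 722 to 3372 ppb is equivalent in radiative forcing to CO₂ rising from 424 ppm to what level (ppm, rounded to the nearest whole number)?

CH₄ forcing: 0.036 × (√3372 − √722) = 0.036 × (58.0689 − 26.8701) = 0.036 × 31.1988 = 1.12316 W/m².
Set 5.35 ln(C/424) = 1.12316: ln(C/424) = 1.12316/5.35 = 0.20994, so C = 424 × e^0.20994 = 424 × 1.23360 = 523.05 ppm.

C ≈ 523 ppm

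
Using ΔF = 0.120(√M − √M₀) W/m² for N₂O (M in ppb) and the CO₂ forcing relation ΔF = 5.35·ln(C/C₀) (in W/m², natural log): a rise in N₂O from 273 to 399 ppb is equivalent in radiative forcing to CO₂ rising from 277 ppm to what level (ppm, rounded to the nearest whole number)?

C ≈ 299 ppm

N₂O forcing: 0.120 × (√399 − √273) = 0.120 × (19.9750 − 16.5227) = 0.120 × 3.4523 = 0.41428 W/m².
Set 5.35 ln(C/277) = 0.41428: ln(C/277) = 0.41428/5.35 = 0.07744, so C = 277 × e^0.07744 = 277 × 1.08052 = 299.30 ppm.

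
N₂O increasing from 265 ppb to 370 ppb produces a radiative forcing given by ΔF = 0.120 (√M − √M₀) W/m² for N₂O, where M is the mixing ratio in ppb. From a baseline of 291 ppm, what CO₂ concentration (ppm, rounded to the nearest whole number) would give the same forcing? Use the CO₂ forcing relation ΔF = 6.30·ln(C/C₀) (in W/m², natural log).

N₂O forcing: 0.120 × (√370 − √265) = 0.120 × (19.2354 − 16.2788) = 0.120 × 2.9566 = 0.35479 W/m².
Set 6.30 ln(C/291) = 0.35479: ln(C/291) = 0.35479/6.30 = 0.05632, so C = 291 × e^0.05632 = 291 × 1.05794 = 307.86 ppm.

C ≈ 308 ppm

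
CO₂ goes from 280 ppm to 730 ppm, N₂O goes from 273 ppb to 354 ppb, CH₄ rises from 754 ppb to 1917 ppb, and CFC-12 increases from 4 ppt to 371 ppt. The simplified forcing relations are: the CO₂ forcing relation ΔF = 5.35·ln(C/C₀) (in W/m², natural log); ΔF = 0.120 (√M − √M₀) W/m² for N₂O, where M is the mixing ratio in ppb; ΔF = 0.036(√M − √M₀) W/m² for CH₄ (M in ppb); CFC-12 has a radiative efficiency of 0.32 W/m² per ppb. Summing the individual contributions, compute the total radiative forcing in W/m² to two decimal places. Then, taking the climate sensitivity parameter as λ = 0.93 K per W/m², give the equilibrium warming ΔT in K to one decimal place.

ΔF = 6.11 W/m²; ΔT = 5.7 K

CO₂: 5.35 × ln(730/280) = 5.35 × ln(2.60714) = 5.35 × 0.95825 = 5.1266 W/m².
N₂O: 0.120 × (√354 − √273) = 0.120 × (18.8149 − 16.5227) = 0.120 × 2.2922 = 0.2751 W/m².
CH₄: 0.036 × (√1917 − √754) = 0.036 × (43.7836 − 27.4591) = 0.036 × 16.3245 = 0.5877 W/m².
CFC-12: Δ = 371 − 4 = 367 ppt = 0.367 ppb; ΔF = 0.32 × 0.367 = 0.1174 W/m².
Total ΔF = 5.1266 + 0.2751 + 0.5877 + 0.1174 = 6.1068 W/m².
ΔT = λ ΔF = 0.93 × 6.11 = 5.6823 K.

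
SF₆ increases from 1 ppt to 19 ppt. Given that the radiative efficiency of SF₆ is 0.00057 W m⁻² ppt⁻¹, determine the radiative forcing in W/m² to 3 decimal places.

ΔF = 0.010 W/m²

SF₆: ΔF = 0.00057 × (19 − 1) = 0.00057 × 18 = 0.0103 W/m².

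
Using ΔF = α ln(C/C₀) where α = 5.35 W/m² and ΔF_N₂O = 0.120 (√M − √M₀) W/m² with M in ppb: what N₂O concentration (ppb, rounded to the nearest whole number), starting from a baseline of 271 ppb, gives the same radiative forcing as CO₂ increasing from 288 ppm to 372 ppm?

CO₂ forcing: 5.35 × ln(372/288) = 5.35 × 0.255933 = 1.36924 W/m².
Set 0.120(√M − √271) = 1.36924: √M = 1.36924/0.120 + √271 = 11.4103 + 16.4621 = 27.8724.
M = (27.8724)² = 776.87 ppb.

M ≈ 777 ppb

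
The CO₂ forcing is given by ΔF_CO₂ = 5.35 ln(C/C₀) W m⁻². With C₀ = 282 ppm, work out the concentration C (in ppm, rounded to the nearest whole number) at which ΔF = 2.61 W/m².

Set 5.35 ln(C/282) = 2.61, so ln(C/282) = 2.61/5.35 = 0.48785.
Then C/282 = e^0.48785 = 1.62881, giving C = 282 × 1.62881 = 459.32 ppm.

C ≈ 459 ppm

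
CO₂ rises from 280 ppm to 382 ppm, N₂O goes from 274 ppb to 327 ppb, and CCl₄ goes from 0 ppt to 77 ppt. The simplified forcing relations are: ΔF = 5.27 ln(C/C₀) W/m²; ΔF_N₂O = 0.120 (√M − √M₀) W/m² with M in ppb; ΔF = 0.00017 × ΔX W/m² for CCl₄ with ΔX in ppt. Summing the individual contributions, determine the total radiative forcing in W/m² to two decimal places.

ΔF = 1.83 W/m²

CO₂: 5.27 × ln(382/280) = 5.27 × ln(1.36429) = 5.27 × 0.31063 = 1.6370 W/m².
N₂O: 0.120 × (√327 − √274) = 0.120 × (18.0831 − 16.5529) = 0.120 × 1.5302 = 0.1836 W/m².
CCl₄: ΔF = 0.00017 × (77 − 0) = 0.00017 × 77 = 0.0131 W/m².
Total ΔF = 1.6370 + 0.1836 + 0.0131 = 1.8337 W/m².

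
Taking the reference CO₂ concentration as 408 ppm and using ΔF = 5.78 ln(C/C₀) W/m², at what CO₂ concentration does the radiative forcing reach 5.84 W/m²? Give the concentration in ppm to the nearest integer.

Set 5.78 ln(C/408) = 5.84, so ln(C/408) = 5.84/5.78 = 1.01038.
Then C/408 = e^1.01038 = 2.74664, giving C = 408 × 2.74664 = 1120.63 ppm.

C ≈ 1121 ppm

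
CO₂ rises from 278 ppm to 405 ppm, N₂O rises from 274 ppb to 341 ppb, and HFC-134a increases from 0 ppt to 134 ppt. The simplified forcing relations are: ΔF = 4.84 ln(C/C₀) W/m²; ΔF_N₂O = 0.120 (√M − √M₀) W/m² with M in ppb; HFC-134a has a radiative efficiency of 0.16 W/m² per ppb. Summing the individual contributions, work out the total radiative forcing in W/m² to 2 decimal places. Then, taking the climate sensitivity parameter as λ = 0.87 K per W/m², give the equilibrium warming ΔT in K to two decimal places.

CO₂: 4.84 × ln(405/278) = 4.84 × ln(1.45683) = 4.84 × 0.37626 = 1.8211 W/m².
N₂O: 0.120 × (√341 − √274) = 0.120 × (18.4662 − 16.5529) = 0.120 × 1.9133 = 0.2296 W/m².
HFC-134a: Δ = 134 − 0 = 134 ppt = 0.134 ppb; ΔF = 0.16 × 0.134 = 0.0214 W/m².
Total ΔF = 1.8211 + 0.2296 + 0.0214 = 2.0721 W/m².
ΔT = λ ΔF = 0.87 × 2.07 = 1.8009 K.

ΔF = 2.07 W/m²; ΔT = 1.80 K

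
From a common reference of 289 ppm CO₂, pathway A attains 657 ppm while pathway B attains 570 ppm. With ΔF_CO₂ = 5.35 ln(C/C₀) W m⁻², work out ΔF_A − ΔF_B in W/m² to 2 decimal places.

ΔF_A = 5.35 ln(657/289) = 5.35 × 0.82126 = 4.3937 W/m².
ΔF_B = 5.35 ln(570/289) = 5.35 × 0.67921 = 3.6338 W/m².
Difference: 4.3937 − 3.6338 = 0.7599 W/m².

ΔF_A − ΔF_B = 0.76 W/m²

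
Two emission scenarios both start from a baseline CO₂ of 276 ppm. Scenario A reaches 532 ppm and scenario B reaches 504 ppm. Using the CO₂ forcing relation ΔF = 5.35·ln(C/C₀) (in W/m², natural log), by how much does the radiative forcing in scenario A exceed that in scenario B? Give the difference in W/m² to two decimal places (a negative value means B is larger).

ΔF_A = 5.35 ln(532/276) = 5.35 × 0.65624 = 3.5109 W/m².
ΔF_B = 5.35 ln(504/276) = 5.35 × 0.60218 = 3.2217 W/m².
Difference: 3.5109 − 3.2217 = 0.2892 W/m².

ΔF_A − ΔF_B = 0.29 W/m²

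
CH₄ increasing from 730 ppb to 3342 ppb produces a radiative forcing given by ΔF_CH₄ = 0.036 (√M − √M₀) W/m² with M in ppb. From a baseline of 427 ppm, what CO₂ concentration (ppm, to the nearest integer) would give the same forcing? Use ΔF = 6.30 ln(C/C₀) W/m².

C ≈ 509 ppm

CH₄ forcing: 0.036 × (√3342 − √730) = 0.036 × (57.8100 − 27.0185) = 0.036 × 30.7915 = 1.10849 W/m².
Set 6.30 ln(C/427) = 1.10849: ln(C/427) = 1.10849/6.30 = 0.17595, so C = 427 × e^0.17595 = 427 × 1.19238 = 509.15 ppm.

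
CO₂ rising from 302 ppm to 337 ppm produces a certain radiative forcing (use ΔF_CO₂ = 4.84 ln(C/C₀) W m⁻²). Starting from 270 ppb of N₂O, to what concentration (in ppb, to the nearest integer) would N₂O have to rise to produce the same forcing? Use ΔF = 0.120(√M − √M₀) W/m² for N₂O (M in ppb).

M ≈ 435 ppb

CO₂ forcing: 4.84 × ln(337/302) = 4.84 × 0.109656 = 0.53074 W/m².
Set 0.120(√M − √270) = 0.53074: √M = 0.53074/0.120 + √270 = 4.4228 + 16.4317 = 20.8545.
M = (20.8545)² = 434.91 ppb.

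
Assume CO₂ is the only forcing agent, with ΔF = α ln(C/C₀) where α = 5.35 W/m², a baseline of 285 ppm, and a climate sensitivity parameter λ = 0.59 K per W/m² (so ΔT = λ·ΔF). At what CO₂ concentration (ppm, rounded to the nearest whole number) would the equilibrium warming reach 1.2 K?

C ≈ 417 ppm

Required forcing: ΔF = ΔT/λ = 1.2/0.59 = 2.0339 W/m².
Then ln(C/285) = ΔF/5.35 = 2.0339/5.35 = 0.38017.
So C = 285 × e^0.38017 = 285 × 1.46253 = 416.82 ppm.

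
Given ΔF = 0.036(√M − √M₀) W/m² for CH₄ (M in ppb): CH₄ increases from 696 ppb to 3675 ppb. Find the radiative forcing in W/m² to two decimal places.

ΔF = 1.23 W/m²

CH₄: 0.036 × (√3675 − √696) = 0.036 × (60.6218 − 26.3818) = 0.036 × 34.2400 = 1.2326 W/m².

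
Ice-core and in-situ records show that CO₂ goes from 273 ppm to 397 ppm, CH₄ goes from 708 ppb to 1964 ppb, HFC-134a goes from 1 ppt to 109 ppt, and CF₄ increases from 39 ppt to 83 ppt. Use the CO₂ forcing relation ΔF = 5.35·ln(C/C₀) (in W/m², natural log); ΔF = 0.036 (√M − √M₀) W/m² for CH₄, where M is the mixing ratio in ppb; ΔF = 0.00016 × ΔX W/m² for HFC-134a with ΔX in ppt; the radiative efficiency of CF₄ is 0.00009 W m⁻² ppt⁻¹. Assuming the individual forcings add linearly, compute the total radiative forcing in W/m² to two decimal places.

ΔF = 2.66 W/m²

CO₂: 5.35 × ln(397/273) = 5.35 × ln(1.45421) = 5.35 × 0.37446 = 2.0034 W/m².
CH₄: 0.036 × (√1964 − √708) = 0.036 × (44.3170 − 26.6083) = 0.036 × 17.7087 = 0.6375 W/m².
HFC-134a: ΔF = 0.00016 × (109 − 1) = 0.00016 × 108 = 0.0173 W/m².
CF₄: ΔF = 0.00009 × (83 − 39) = 0.00009 × 44 = 0.0040 W/m².
Total ΔF = 2.0034 + 0.6375 + 0.0173 + 0.0040 = 2.6622 W/m².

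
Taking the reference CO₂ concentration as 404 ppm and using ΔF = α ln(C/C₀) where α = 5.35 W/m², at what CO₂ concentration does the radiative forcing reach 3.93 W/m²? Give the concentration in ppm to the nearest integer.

Set 5.35 ln(C/404) = 3.93, so ln(C/404) = 3.93/5.35 = 0.73458.
Then C/404 = e^0.73458 = 2.08461, giving C = 404 × 2.08461 = 842.18 ppm.

C ≈ 842 ppm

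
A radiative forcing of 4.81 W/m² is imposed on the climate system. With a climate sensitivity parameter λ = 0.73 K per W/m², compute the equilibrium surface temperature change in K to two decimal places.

ΔT = λ ΔF = 0.73 × 4.81 = 3.5113 K.

ΔT = 3.51 K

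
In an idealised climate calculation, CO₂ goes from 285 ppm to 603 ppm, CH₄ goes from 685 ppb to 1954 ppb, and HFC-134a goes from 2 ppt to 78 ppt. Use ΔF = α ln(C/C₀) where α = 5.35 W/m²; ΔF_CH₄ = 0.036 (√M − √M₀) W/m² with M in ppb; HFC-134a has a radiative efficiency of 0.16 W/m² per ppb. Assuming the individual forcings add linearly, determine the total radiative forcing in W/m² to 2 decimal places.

CO₂: 5.35 × ln(603/285) = 5.35 × ln(2.11579) = 5.35 × 0.74943 = 4.0095 W/m².
CH₄: 0.036 × (√1954 − √685) = 0.036 × (44.2041 − 26.1725) = 0.036 × 18.0316 = 0.6491 W/m².
HFC-134a: Δ = 78 − 2 = 76 ppt = 0.076 ppb; ΔF = 0.16 × 0.076 = 0.0122 W/m².
Total ΔF = 4.0095 + 0.6491 + 0.0122 = 4.6708 W/m².

ΔF = 4.67 W/m²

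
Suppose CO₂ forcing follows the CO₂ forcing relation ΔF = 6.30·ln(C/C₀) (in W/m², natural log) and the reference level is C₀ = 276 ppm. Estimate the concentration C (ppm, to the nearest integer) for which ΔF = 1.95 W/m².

Set 6.30 ln(C/276) = 1.95, so ln(C/276) = 1.95/6.30 = 0.30952.
Then C/276 = e^0.30952 = 1.36277, giving C = 276 × 1.36277 = 376.12 ppm.

C ≈ 376 ppm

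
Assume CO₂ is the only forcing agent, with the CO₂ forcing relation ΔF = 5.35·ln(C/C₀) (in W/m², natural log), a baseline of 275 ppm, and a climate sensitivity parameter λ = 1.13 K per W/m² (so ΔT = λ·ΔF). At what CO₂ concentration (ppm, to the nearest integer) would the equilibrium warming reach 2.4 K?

C ≈ 409 ppm

Required forcing: ΔF = ΔT/λ = 2.4/1.13 = 2.1239 W/m².
Then ln(C/275) = ΔF/5.35 = 2.1239/5.35 = 0.39699.
So C = 275 × e^0.39699 = 275 × 1.48734 = 409.02 ppm.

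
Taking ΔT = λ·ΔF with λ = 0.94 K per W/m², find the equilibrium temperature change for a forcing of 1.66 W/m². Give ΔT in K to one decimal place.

ΔT = λ ΔF = 0.94 × 1.66 = 1.5604 K.

ΔT = 1.6 K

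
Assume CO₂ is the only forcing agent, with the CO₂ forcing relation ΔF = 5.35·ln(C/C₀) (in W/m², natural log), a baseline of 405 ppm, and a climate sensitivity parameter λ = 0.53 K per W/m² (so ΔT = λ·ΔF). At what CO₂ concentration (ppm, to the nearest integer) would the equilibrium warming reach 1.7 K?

Required forcing: ΔF = ΔT/λ = 1.7/0.53 = 3.2075 W/m².
Then ln(C/405) = ΔF/5.35 = 3.2075/5.35 = 0.59953.
So C = 405 × e^0.59953 = 405 × 1.82126 = 737.61 ppm.

C ≈ 738 ppm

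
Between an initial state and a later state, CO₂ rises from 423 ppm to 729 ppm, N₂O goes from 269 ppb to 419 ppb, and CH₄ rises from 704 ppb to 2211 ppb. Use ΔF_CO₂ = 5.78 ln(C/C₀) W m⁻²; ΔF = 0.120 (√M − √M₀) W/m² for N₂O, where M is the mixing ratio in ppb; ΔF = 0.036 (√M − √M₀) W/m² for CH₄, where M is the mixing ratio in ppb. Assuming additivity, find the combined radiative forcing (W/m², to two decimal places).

ΔF = 4.37 W/m²

CO₂: 5.78 × ln(729/423) = 5.78 × ln(1.72340) = 5.78 × 0.54430 = 3.1461 W/m².
N₂O: 0.120 × (√419 − √269) = 0.120 × (20.4695 − 16.4012) = 0.120 × 4.0683 = 0.4882 W/m².
CH₄: 0.036 × (√2211 − √704) = 0.036 × (47.0213 − 26.5330) = 0.036 × 20.4883 = 0.7376 W/m².
Total ΔF = 3.1461 + 0.4882 + 0.7376 = 4.3719 W/m².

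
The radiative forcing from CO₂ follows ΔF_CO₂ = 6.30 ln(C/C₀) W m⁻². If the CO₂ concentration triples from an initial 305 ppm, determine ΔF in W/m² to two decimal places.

ΔF = 6.92 W/m²

Because the forcing depends only on the ratio C/C₀, the initial concentration does not enter.
ΔF = 6.30 × ln(3) = 6.30 × 1.09861 = 6.9212 W/m².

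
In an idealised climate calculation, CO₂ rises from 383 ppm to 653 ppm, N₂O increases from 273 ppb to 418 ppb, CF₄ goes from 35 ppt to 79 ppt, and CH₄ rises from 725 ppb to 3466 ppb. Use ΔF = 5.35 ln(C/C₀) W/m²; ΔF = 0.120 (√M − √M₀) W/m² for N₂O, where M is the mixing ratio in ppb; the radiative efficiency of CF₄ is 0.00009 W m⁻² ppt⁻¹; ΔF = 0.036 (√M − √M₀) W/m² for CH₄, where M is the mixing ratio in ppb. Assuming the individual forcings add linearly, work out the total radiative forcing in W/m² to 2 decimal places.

CO₂: 5.35 × ln(653/383) = 5.35 × ln(1.70496) = 5.35 × 0.53354 = 2.8544 W/m².
N₂O: 0.120 × (√418 − √273) = 0.120 × (20.4450 − 16.5227) = 0.120 × 3.9223 = 0.4707 W/m².
CF₄: ΔF = 0.00009 × (79 − 35) = 0.00009 × 44 = 0.0040 W/m².
CH₄: 0.036 × (√3466 − √725) = 0.036 × (58.8727 − 26.9258) = 0.036 × 31.9469 = 1.1501 W/m².
Total ΔF = 2.8544 + 0.4707 + 0.0040 + 1.1501 = 4.4792 W/m².

ΔF = 4.48 W/m²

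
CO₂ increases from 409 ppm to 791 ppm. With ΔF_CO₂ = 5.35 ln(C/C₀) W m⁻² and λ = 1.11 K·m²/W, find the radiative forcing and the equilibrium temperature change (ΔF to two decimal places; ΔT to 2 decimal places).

ΔF = 3.53 W/m²; ΔT = 3.92 K

CO₂: 5.35 × ln(791/409) = 5.35 × ln(1.93399) = 5.35 × 0.65959 = 3.5288 W/m².
ΔT = λ ΔF = 1.11 × 3.53 = 3.9183 K.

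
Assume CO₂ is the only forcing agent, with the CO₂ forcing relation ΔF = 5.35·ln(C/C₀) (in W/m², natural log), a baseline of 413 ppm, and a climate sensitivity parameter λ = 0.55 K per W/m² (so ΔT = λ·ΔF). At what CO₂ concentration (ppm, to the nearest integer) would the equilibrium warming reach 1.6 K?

Required forcing: ΔF = ΔT/λ = 1.6/0.55 = 2.9091 W/m².
Then ln(C/413) = ΔF/5.35 = 2.9091/5.35 = 0.54376.
So C = 413 × e^0.54376 = 413 × 1.72247 = 711.38 ppm.

C ≈ 711 ppm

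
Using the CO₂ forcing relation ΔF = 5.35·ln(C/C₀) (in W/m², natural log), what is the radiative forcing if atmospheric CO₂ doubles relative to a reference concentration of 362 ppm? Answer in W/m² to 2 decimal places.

ΔF = 3.71 W/m²

Because the forcing depends only on the ratio C/C₀, the initial concentration does not enter.
ΔF = 5.35 × ln(2) = 5.35 × 0.69315 = 3.7084 W/m².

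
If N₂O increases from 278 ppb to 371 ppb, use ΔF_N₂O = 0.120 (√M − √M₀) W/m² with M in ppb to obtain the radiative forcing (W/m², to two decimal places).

N₂O: 0.120 × (√371 − √278) = 0.120 × (19.2614 − 16.6733) = 0.120 × 2.5881 = 0.3106 W/m².

ΔF = 0.31 W/m²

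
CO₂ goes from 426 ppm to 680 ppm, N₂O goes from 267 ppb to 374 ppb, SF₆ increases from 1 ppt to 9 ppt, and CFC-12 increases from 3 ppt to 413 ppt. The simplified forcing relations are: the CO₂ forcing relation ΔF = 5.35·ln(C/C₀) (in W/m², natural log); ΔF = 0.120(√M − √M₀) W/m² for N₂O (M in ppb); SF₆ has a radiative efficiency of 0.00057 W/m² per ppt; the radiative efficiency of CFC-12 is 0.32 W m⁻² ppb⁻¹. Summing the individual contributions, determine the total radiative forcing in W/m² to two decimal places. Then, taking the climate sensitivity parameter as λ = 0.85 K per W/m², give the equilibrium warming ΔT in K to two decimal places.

ΔF = 3.00 W/m²; ΔT = 2.55 K

CO₂: 5.35 × ln(680/426) = 5.35 × ln(1.59624) = 5.35 × 0.46765 = 2.5019 W/m².
N₂O: 0.120 × (√374 − √267) = 0.120 × (19.3391 − 16.3401) = 0.120 × 2.9990 = 0.3599 W/m².
SF₆: ΔF = 0.00057 × (9 − 1) = 0.00057 × 8 = 0.0046 W/m².
CFC-12: Δ = 413 − 3 = 410 ppt = 0.410 ppb; ΔF = 0.32 × 0.410 = 0.1312 W/m².
Total ΔF = 2.5019 + 0.3599 + 0.0046 + 0.1312 = 2.9976 W/m².
ΔT = λ ΔF = 0.85 × 3.00 = 2.5500 K.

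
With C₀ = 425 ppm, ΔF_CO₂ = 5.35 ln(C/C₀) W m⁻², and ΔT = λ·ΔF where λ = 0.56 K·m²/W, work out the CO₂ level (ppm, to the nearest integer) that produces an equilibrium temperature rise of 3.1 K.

C ≈ 1196 ppm

Required forcing: ΔF = ΔT/λ = 3.1/0.56 = 5.5357 W/m².
Then ln(C/425) = ΔF/5.35 = 5.5357/5.35 = 1.03471.
So C = 425 × e^1.03471 = 425 × 2.81429 = 1196.07 ppm.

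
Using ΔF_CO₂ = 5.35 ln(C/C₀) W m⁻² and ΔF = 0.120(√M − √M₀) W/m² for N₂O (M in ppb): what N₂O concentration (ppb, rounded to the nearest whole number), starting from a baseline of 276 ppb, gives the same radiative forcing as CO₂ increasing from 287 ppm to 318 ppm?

CO₂ forcing: 5.35 × ln(318/287) = 5.35 × 0.102569 = 0.54874 W/m².
Set 0.120(√M − √276) = 0.54874: √M = 0.54874/0.120 + √276 = 4.5728 + 16.6132 = 21.1860.
M = (21.1860)² = 448.85 ppb.

M ≈ 449 ppb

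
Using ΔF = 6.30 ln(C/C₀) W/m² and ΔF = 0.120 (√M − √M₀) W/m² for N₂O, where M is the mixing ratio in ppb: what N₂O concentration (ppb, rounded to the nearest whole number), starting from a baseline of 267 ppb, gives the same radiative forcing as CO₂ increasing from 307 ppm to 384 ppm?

M ≈ 789 ppb

CO₂ forcing: 6.30 × ln(384/307) = 6.30 × 0.223795 = 1.40991 W/m².
Set 0.120(√M − √267) = 1.40991: √M = 1.40991/0.120 + √267 = 11.7493 + 16.3401 = 28.0894.
M = (28.0894)² = 789.01 ppb.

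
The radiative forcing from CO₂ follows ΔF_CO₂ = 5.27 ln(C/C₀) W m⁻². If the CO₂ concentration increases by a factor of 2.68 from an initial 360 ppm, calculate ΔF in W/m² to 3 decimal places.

ΔF = 5.195 W/m²

ΔF = 5.27 × ln(2.68) = 5.27 × 0.98582 = 5.1953 W/m².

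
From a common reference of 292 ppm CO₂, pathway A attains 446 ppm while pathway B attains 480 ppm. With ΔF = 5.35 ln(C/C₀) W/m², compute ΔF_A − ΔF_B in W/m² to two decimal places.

ΔF_A = 5.35 ln(446/292) = 5.35 × 0.42357 = 2.2661 W/m².
ΔF_B = 5.35 ln(480/292) = 5.35 × 0.49703 = 2.6591 W/m².
Difference: 2.2661 − 2.6591 = -0.3930 W/m².

ΔF_A − ΔF_B = -0.39 W/m²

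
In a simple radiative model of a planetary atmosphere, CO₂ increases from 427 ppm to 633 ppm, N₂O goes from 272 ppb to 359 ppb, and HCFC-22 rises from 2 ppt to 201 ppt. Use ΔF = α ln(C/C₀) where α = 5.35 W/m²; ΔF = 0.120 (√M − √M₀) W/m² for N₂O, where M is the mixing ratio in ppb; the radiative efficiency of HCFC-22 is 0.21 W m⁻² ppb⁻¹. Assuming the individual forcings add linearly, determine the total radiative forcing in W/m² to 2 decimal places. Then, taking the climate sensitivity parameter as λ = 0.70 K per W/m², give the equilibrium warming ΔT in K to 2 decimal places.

CO₂: 5.35 × ln(633/427) = 5.35 × ln(1.48244) = 5.35 × 0.39369 = 2.1062 W/m².
N₂O: 0.120 × (√359 − √272) = 0.120 × (18.9473 − 16.4924) = 0.120 × 2.4549 = 0.2946 W/m².
HCFC-22: Δ = 201 − 2 = 199 ppt = 0.199 ppb; ΔF = 0.21 × 0.199 = 0.0418 W/m².
Total ΔF = 2.1062 + 0.2946 + 0.0418 = 2.4426 W/m².
ΔT = λ ΔF = 0.70 × 2.44 = 1.7080 K.

ΔF = 2.44 W/m²; ΔT = 1.71 K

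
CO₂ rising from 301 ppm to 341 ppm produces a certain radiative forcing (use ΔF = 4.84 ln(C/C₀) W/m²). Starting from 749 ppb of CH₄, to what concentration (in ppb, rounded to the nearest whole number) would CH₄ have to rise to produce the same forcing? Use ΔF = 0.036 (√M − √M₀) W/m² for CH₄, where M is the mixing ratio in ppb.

CO₂ forcing: 4.84 × ln(341/301) = 4.84 × 0.124772 = 0.60390 W/m².
Set 0.036(√M − √749) = 0.60390: √M = 0.60390/0.036 + √749 = 16.7750 + 27.3679 = 44.1429.
M = (44.1429)² = 1948.60 ppb.

M ≈ 1949 ppb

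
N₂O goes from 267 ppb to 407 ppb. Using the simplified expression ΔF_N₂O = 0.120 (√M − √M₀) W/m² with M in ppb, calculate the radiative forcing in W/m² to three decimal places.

ΔF = 0.460 W/m²

N₂O: 0.120 × (√407 − √267) = 0.120 × (20.1742 − 16.3401) = 0.120 × 3.8341 = 0.4601 W/m².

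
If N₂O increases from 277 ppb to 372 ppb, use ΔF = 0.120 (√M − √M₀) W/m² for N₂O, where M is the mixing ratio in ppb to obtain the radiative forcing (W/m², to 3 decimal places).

N₂O: 0.120 × (√372 − √277) = 0.120 × (19.2873 − 16.6433) = 0.120 × 2.6440 = 0.3173 W/m².

ΔF = 0.317 W/m²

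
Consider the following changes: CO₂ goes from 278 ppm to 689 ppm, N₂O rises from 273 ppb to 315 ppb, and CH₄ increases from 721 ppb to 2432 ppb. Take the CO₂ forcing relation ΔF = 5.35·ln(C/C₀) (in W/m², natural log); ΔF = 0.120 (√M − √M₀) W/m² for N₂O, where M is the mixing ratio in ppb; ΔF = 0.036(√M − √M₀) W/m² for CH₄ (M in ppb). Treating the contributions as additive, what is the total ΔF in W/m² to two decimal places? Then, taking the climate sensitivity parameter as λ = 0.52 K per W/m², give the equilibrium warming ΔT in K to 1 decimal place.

CO₂: 5.35 × ln(689/278) = 5.35 × ln(2.47842) = 5.35 × 0.90762 = 4.8558 W/m².
N₂O: 0.120 × (√315 − √273) = 0.120 × (17.7482 − 16.5227) = 0.120 × 1.2255 = 0.1471 W/m².
CH₄: 0.036 × (√2432 − √721) = 0.036 × (49.3153 − 26.8514) = 0.036 × 22.4639 = 0.8087 W/m².
Total ΔF = 4.8558 + 0.1471 + 0.8087 = 5.8116 W/m².
ΔT = λ ΔF = 0.52 × 5.81 = 3.0212 K.

ΔF = 5.81 W/m²; ΔT = 3.0 K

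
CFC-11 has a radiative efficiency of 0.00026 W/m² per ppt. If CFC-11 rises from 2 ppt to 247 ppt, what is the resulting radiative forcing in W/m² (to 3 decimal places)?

ΔF = 0.064 W/m²

CFC-11: ΔF = 0.00026 × (247 − 2) = 0.00026 × 245 = 0.0637 W/m².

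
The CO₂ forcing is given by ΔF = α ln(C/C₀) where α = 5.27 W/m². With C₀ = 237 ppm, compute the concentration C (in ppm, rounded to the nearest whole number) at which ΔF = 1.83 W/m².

Set 5.27 ln(C/237) = 1.83, so ln(C/237) = 1.83/5.27 = 0.34725.
Then C/237 = e^0.34725 = 1.41517, giving C = 237 × 1.41517 = 335.40 ppm.

C ≈ 335 ppm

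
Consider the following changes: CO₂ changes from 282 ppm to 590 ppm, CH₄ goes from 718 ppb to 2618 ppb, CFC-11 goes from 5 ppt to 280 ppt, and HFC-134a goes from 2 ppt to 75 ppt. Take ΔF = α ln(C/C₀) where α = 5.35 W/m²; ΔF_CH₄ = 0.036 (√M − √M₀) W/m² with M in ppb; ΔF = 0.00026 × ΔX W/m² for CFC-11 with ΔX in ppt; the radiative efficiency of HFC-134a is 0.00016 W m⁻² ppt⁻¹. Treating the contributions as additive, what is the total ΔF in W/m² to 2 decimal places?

CO₂: 5.35 × ln(590/282) = 5.35 × ln(2.09220) = 5.35 × 0.73822 = 3.9495 W/m².
CH₄: 0.036 × (√2618 − √718) = 0.036 × (51.1664 − 26.7955) = 0.036 × 24.3709 = 0.8774 W/m².
CFC-11: ΔF = 0.00026 × (280 − 5) = 0.00026 × 275 = 0.0715 W/m².
HFC-134a: ΔF = 0.00016 × (75 − 2) = 0.00016 × 73 = 0.0117 W/m².
Total ΔF = 3.9495 + 0.8774 + 0.0715 + 0.0117 = 4.9101 W/m².

ΔF = 4.91 W/m²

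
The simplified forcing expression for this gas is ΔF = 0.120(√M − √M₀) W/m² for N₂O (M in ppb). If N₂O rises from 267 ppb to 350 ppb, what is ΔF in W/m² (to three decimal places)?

ΔF = 0.284 W/m²

N₂O: 0.120 × (√350 − √267) = 0.120 × (18.7083 − 16.3401) = 0.120 × 2.3682 = 0.2842 W/m².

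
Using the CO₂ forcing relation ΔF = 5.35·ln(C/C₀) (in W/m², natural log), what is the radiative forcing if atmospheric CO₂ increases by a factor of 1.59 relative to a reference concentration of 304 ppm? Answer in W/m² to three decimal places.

ΔF = 2.481 W/m²

ΔF = 5.35 × ln(1.59) = 5.35 × 0.46373 = 2.4810 W/m².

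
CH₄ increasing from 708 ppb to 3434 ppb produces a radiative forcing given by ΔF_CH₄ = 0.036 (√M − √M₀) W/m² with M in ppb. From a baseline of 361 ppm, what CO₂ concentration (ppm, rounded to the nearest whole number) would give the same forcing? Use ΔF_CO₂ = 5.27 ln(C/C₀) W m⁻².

CH₄ forcing: 0.036 × (√3434 − √708) = 0.036 × (58.6003 − 26.6083) = 0.036 × 31.9920 = 1.15171 W/m².
Set 5.27 ln(C/361) = 1.15171: ln(C/361) = 1.15171/5.27 = 0.21854, so C = 361 × e^0.21854 = 361 × 1.24426 = 449.18 ppm.

C ≈ 449 ppm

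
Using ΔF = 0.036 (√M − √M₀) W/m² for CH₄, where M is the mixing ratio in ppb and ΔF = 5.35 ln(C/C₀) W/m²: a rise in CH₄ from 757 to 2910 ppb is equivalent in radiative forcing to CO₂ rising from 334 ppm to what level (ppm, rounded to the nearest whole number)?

CH₄ forcing: 0.036 × (√2910 − √757) = 0.036 × (53.9444 − 27.5136) = 0.036 × 26.4308 = 0.95151 W/m².
Set 5.35 ln(C/334) = 0.95151: ln(C/334) = 0.95151/5.35 = 0.17785, so C = 334 × e^0.17785 = 334 × 1.19465 = 399.01 ppm.

C ≈ 399 ppm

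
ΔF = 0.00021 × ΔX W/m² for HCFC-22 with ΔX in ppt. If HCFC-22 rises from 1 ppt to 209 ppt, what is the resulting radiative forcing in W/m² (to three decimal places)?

HCFC-22: ΔF = 0.00021 × (209 − 1) = 0.00021 × 208 = 0.0437 W/m².

ΔF = 0.044 W/m²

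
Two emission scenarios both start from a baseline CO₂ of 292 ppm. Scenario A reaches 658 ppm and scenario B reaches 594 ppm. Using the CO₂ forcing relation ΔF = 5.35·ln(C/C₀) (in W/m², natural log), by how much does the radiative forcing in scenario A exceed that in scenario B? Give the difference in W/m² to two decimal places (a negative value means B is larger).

ΔF_A = 5.35 ln(658/292) = 5.35 × 0.81245 = 4.3466 W/m².
ΔF_B = 5.35 ln(594/292) = 5.35 × 0.71013 = 3.7992 W/m².
Difference: 4.3466 − 3.7992 = 0.5474 W/m².

ΔF_A − ΔF_B = 0.55 W/m²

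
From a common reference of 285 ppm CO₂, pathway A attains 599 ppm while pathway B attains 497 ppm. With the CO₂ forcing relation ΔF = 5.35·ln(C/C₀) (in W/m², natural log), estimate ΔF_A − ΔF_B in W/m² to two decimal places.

ΔF_A = 5.35 ln(599/285) = 5.35 × 0.74277 = 3.9738 W/m².
ΔF_B = 5.35 ln(497/285) = 5.35 × 0.55610 = 2.9751 W/m².
Difference: 3.9738 − 2.9751 = 0.9987 W/m².

ΔF_A − ΔF_B = 1.00 W/m²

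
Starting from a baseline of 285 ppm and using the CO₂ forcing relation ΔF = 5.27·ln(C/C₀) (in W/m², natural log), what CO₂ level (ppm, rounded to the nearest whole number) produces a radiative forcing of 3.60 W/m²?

Set 5.27 ln(C/285) = 3.60, so ln(C/285) = 3.60/5.27 = 0.68311.
Then C/285 = e^0.68311 = 1.98003, giving C = 285 × 1.98003 = 564.31 ppm.

C ≈ 564 ppm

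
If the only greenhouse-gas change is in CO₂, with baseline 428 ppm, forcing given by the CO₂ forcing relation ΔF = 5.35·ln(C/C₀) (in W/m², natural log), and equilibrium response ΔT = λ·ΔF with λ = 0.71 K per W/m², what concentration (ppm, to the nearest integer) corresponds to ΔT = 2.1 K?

Required forcing: ΔF = ΔT/λ = 2.1/0.71 = 2.9577 W/m².
Then ln(C/428) = ΔF/5.35 = 2.9577/5.35 = 0.55284.
So C = 428 × e^0.55284 = 428 × 1.73818 = 743.94 ppm.

C ≈ 744 ppm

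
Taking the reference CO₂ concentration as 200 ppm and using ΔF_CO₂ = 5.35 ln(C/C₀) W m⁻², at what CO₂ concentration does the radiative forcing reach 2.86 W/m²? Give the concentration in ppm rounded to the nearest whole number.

C ≈ 341 ppm

Set 5.35 ln(C/200) = 2.86, so ln(C/200) = 2.86/5.35 = 0.53458.
Then C/200 = e^0.53458 = 1.70673, giving C = 200 × 1.70673 = 341.35 ppm.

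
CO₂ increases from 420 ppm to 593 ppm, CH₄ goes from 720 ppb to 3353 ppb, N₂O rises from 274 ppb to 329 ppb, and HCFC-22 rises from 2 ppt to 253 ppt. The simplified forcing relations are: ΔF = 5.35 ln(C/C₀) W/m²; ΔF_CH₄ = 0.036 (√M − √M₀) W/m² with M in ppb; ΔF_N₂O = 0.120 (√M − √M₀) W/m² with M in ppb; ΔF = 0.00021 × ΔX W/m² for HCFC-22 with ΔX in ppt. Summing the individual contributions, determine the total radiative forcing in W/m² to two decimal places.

ΔF = 3.21 W/m²

CO₂: 5.35 × ln(593/420) = 5.35 × ln(1.41190) = 5.35 × 0.34494 = 1.8454 W/m².
CH₄: 0.036 × (√3353 − √720) = 0.036 × (57.9051 − 26.8328) = 0.036 × 31.0723 = 1.1186 W/m².
N₂O: 0.120 × (√329 − √274) = 0.120 × (18.1384 − 16.5529) = 0.120 × 1.5855 = 0.1903 W/m².
HCFC-22: ΔF = 0.00021 × (253 − 2) = 0.00021 × 251 = 0.0527 W/m².
Total ΔF = 1.8454 + 1.1186 + 0.1903 + 0.0527 = 3.2070 W/m².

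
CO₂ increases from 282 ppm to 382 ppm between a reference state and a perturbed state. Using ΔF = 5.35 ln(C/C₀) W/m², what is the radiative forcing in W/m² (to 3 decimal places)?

CO₂ absorption bands are partially saturated, so forcing scales with the logarithm of the concentration ratio.
CO₂: 5.35 × ln(382/282) = 5.35 × ln(1.35461) = 5.35 × 0.30351 = 1.6238 W/m².

ΔF = 1.624 W/m²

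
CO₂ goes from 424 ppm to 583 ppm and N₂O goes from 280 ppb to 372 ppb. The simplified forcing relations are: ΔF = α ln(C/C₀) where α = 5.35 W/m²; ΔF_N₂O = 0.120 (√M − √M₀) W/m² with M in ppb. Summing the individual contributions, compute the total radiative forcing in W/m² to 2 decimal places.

ΔF = 2.01 W/m²

CO₂: 5.35 × ln(583/424) = 5.35 × ln(1.37500) = 5.35 × 0.31845 = 1.7037 W/m².
N₂O: 0.120 × (√372 − √280) = 0.120 × (19.2873 − 16.7332) = 0.120 × 2.5541 = 0.3065 W/m².
Total ΔF = 1.7037 + 0.3065 = 2.0102 W/m².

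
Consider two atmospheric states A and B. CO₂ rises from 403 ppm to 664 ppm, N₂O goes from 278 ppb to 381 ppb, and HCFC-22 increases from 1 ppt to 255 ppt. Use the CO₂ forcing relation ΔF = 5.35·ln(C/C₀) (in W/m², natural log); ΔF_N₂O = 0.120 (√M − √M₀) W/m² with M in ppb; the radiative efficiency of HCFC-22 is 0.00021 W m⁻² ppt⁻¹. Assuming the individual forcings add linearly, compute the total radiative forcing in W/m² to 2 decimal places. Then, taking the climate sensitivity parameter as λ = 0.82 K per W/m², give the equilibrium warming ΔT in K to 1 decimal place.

CO₂: 5.35 × ln(664/403) = 5.35 × ln(1.64764) = 5.35 × 0.49934 = 2.6715 W/m².
N₂O: 0.120 × (√381 − √278) = 0.120 × (19.5192 − 16.6733) = 0.120 × 2.8459 = 0.3415 W/m².
HCFC-22: ΔF = 0.00021 × (255 − 1) = 0.00021 × 254 = 0.0533 W/m².
Total ΔF = 2.6715 + 0.3415 + 0.0533 = 3.0663 W/m².
ΔT = λ ΔF = 0.82 × 3.07 = 2.5174 K.

ΔF = 3.07 W/m²; ΔT = 2.5 K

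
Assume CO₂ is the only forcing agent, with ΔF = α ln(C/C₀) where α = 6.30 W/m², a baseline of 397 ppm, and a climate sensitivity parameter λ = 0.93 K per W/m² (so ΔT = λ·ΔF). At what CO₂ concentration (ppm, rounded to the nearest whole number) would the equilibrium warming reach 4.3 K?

Required forcing: ΔF = ΔT/λ = 4.3/0.93 = 4.6237 W/m².
Then ln(C/397) = ΔF/6.30 = 4.6237/6.30 = 0.73392.
So C = 397 × e^0.73392 = 397 × 2.08323 = 827.04 ppm.

C ≈ 827 ppm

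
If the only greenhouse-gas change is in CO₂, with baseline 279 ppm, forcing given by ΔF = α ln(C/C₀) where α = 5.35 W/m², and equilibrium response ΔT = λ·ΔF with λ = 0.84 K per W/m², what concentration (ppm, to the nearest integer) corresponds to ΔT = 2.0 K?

Required forcing: ΔF = ΔT/λ = 2.0/0.84 = 2.3810 W/m².
Then ln(C/279) = ΔF/5.35 = 2.3810/5.35 = 0.44505.
So C = 279 × e^0.44505 = 279 × 1.56057 = 435.40 ppm.

C ≈ 435 ppm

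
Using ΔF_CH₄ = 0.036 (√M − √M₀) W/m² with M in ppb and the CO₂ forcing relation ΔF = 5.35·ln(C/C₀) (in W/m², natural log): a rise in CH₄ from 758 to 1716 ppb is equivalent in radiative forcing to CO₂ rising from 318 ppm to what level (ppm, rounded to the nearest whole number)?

CH₄ forcing: 0.036 × (√1716 − √758) = 0.036 × (41.4246 − 27.5318) = 0.036 × 13.8928 = 0.50014 W/m².
Set 5.35 ln(C/318) = 0.50014: ln(C/318) = 0.50014/5.35 = 0.09348, so C = 318 × e^0.09348 = 318 × 1.09799 = 349.16 ppm.

C ≈ 349 ppm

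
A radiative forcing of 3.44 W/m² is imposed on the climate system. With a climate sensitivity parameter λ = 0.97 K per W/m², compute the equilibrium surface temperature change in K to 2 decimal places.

ΔT = 3.34 K

ΔT = λ ΔF = 0.97 × 3.44 = 3.3368 K.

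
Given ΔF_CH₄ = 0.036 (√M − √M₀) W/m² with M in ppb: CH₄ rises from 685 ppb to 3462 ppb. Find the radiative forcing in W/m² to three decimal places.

CH₄: 0.036 × (√3462 − √685) = 0.036 × (58.8388 − 26.1725) = 0.036 × 32.6663 = 1.1760 W/m².

ΔF = 1.176 W/m²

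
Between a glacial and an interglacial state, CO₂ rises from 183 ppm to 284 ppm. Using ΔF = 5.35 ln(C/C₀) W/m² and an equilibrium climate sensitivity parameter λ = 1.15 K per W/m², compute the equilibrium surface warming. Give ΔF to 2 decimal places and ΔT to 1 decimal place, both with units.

CO₂: 5.35 × ln(284/183) = 5.35 × ln(1.55191) = 5.35 × 0.43949 = 2.3513 W/m².
ΔT = λ ΔF = 1.15 × 2.35 = 2.7025 K.

ΔF = 2.35 W/m²; ΔT = 2.7 K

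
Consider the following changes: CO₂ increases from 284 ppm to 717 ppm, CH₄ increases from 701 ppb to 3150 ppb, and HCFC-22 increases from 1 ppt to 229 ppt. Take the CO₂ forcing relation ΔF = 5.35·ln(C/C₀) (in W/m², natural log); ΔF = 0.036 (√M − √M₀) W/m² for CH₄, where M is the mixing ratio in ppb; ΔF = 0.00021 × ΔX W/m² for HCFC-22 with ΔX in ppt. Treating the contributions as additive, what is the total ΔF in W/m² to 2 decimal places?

ΔF = 6.07 W/m²

CO₂: 5.35 × ln(717/284) = 5.35 × ln(2.52465) = 5.35 × 0.92610 = 4.9546 W/m².
CH₄: 0.036 × (√3150 − √701) = 0.036 × (56.1249 − 26.4764) = 0.036 × 29.6485 = 1.0673 W/m².
HCFC-22: ΔF = 0.00021 × (229 − 1) = 0.00021 × 228 = 0.0479 W/m².
Total ΔF = 4.9546 + 1.0673 + 0.0479 = 6.0698 W/m².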